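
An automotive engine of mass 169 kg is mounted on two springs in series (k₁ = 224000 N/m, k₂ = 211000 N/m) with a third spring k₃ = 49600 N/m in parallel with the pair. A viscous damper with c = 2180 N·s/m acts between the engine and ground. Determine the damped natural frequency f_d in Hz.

4.76 Hz

Series pair: k_s = k₁k₂/(k₁+k₂) = (224000)(211000)/(224000 + 211000) = 108700 N/m. In parallel with k₃: k_eq = 108700 + 49600 = 158300 N/m.
ω_n = √(k_eq/m) = √(158300/169) = 30.60 rad/s.
Critical damping c_c = 2√(k_eq·m) = 2√(158300 × 169) = 10340 N·s/m, so ζ = c/c_c = 2180/10340 = 0.2108.
ω_d = ω_n√(1 − ζ²) = 30.60 × √(1 − 0.0444) = 29.91 rad/s.
f_d = ω_d/(2π) = 4.761 Hz.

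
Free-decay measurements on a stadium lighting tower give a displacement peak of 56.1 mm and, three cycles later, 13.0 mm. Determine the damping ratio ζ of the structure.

Logarithmic decrement δ = (1/n)·ln(x₀/x_n) = (1/3)·ln(56.1/13.0) = (1/3)·ln(4.315) = 0.4874.
ζ = δ/√(4π² + δ²) = 0.4874/√(39.48 + 0.238) = 0.4874/6.302 = 0.07734.

0.0773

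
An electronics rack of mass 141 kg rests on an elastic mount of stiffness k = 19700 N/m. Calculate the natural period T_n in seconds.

ω_n = √(k/m) = √(19700/141) = √139.7 = 11.82 rad/s.
T_n = 2π/ω_n = 6.283/11.82 = 0.5316 s.

0.532 s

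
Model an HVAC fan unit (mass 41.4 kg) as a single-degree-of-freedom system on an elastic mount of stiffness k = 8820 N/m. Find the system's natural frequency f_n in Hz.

2.32 Hz

ω_n = √(k/m) = √(8820/41.4) = √213.0 = 14.60 rad/s.
f_n = ω_n/(2π) = 14.60/6.283 = 2.323 Hz.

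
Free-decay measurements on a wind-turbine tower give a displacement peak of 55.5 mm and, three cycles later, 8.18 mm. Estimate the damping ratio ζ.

0.101

Logarithmic decrement δ = (1/n)·ln(x₀/x_n) = (1/3)·ln(55.5/8.18) = (1/3)·ln(6.785) = 0.6382.
ζ = δ/√(4π² + δ²) = 0.6382/√(39.48 + 0.407) = 0.6382/6.316 = 0.1011.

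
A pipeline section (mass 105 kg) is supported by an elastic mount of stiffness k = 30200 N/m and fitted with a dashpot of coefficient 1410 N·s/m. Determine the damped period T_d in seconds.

ω_n = √(k/m) = √(30200/105) = 16.96 rad/s.
Critical damping c_c = 2√(k·m) = 2√(30200 × 105) = 3561 N·s/m, so ζ = c/c_c = 1410/3561 = 0.3959.
ω_d = ω_n√(1 − ζ²) = 16.96 × √(1 − 0.157) = 15.57 rad/s.
T_d = 2π/ω_d = 0.4035 s.

0.403 s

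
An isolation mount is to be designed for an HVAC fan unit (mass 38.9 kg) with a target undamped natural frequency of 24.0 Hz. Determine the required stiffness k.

885000 N/m

ω_n = 2πf_n = 2π × 24.0 = 150.8 rad/s.
k = m·ω_n² = 38.9 × 150.8² = 38.9 × 22740 = 884600 N/m.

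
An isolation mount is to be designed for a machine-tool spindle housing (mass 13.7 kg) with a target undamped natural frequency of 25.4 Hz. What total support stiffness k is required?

349000 N/m

ω_n = 2πf_n = 2π × 25.4 = 159.6 rad/s.
k = m·ω_n² = 13.7 × 159.6² = 13.7 × 25470 = 348900 N/m.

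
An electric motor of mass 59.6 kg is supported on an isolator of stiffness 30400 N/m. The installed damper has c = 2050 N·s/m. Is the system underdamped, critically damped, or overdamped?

c_c = 2√(k·m) = 2692 N·s/m; ζ = c/c_c = 2050/2692 = 0.761.
Since ζ < 1 the system is underdamped.

underdamped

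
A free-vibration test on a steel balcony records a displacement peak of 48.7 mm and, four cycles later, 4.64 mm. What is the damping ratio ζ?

0.0931

Logarithmic decrement δ = (1/n)·ln(x₀/x_n) = (1/4)·ln(48.7/4.64) = (1/4)·ln(10.50) = 0.5877.
ζ = δ/√(4π² + δ²) = 0.5877/√(39.48 + 0.345) = 0.5877/6.311 = 0.09314.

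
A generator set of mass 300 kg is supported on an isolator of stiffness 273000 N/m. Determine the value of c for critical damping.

18100 N·s/m

c_c = 2√(k·m) = 2√(273000 × 300) = 2 × 9050 = 18100 N·s/m.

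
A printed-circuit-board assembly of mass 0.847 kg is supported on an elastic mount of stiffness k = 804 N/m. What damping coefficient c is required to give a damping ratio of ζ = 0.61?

31.8 N·s/m

c_c = 2√(k·m) = 2√(804.0 × 0.847) = 52.19 N·s/m.
c = ζ·c_c = 0.61 × 52.19 = 31.84 N·s/m.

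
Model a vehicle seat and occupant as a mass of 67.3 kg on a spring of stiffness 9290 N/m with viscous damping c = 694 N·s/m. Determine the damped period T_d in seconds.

0.595 s

ω_n = √(k/m) = √(9290/67.3) = 11.75 rad/s.
Critical damping c_c = 2√(k·m) = 2√(9290 × 67.3) = 1581 N·s/m, so ζ = c/c_c = 694/1581 = 0.4388.
ω_d = ω_n√(1 − ζ²) = 11.75 × √(1 − 0.193) = 10.56 rad/s.
T_d = 2π/ω_d = 0.5952 s.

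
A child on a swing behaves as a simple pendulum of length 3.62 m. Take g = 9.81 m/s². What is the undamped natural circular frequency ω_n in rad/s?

1.65 rad/s

For a simple pendulum ω_n = √(g/L) = √(9.81/3.62) = √2.710 = 1.646 rad/s.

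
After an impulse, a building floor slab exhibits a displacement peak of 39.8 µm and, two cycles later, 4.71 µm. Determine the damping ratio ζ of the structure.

Logarithmic decrement δ = (1/n)·ln(x₀/x_n) = (1/2)·ln(39.8/4.71) = (1/2)·ln(8.450) = 1.067.
ζ = δ/√(4π² + δ²) = 1.067/√(39.48 + 1.14) = 1.067/6.373 = 0.1674.

0.167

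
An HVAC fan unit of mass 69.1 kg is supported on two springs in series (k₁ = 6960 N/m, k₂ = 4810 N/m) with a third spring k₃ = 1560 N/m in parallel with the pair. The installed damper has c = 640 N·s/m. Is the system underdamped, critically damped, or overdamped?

underdamped

Series pair: k_s = k₁k₂/(k₁+k₂) = (6960)(4810)/(6960 + 4810) = 2844 N/m. In parallel with k₃: k_eq = 2844 + 1560 = 4404 N/m.
c_c = 2√(k_eq·m) = 1103 N·s/m; ζ = c/c_c = 640/1103 = 0.580.
Since ζ < 1 the system is underdamped.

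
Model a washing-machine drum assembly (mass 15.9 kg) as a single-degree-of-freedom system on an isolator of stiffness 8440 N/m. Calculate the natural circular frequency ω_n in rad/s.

ω_n = √(k/m) = √(8440/15.9) = √530.8 = 23.04 rad/s.

23.0 rad/s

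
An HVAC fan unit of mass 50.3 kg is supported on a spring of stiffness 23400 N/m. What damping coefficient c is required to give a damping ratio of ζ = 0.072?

156 N·s/m

c_c = 2√(k·m) = 2√(23400 × 50.3) = 2170 N·s/m.
c = ζ·c_c = 0.072 × 2170 = 156.2 N·s/m.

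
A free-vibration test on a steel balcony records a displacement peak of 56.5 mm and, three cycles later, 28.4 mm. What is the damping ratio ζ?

0.0365

Logarithmic decrement δ = (1/n)·ln(x₀/x_n) = (1/3)·ln(56.5/28.4) = (1/3)·ln(1.989) = 0.2293.
ζ = δ/√(4π² + δ²) = 0.2293/√(39.48 + 0.0526) = 0.2293/6.287 = 0.03647.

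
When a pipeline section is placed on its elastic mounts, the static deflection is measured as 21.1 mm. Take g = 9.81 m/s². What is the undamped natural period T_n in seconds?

0.291 s

ω_n = √(g/δ_st) = √(9.81/0.0211) = √464.9 = 21.56 rad/s.
T_n = 2π/ω_n = 6.283/21.56 = 0.2914 s.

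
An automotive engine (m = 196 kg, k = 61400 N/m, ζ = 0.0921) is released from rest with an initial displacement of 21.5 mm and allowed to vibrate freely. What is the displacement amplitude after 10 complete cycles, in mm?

0.0643 mm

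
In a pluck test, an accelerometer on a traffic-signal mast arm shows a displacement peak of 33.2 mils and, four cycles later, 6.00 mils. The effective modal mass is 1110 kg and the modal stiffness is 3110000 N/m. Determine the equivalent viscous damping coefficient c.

Logarithmic decrement δ = (1/n)·ln(x₀/x_n) = (1/4)·ln(33.2/6.00) = (1/4)·ln(5.533) = 0.4277.
ζ = δ/√(4π² + δ²) = 0.4277/√(39.48 + 0.183) = 0.4277/6.298 = 0.06791.
c = ζ · 2√(km) = 0.06791 × 2√(3110000 × 1110) = 0.06791 × 117500 = 7980 N·s/m.

7980 N·s/m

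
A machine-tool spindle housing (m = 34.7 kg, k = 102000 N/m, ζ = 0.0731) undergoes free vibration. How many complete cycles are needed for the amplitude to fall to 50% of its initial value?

Logarithmic decrement δ = 2πζ/√(1 − ζ²) = 2π × 0.07310/√(1 − 0.00534) = 0.4605.
x_n/x₀ = e^(−nδ) ≤ 0.5; take ln: n ≥ ln(1/0.5)/δ = 0.6931/0.4605 = 1.505.
So 2 complete cycles are required.

2 cycles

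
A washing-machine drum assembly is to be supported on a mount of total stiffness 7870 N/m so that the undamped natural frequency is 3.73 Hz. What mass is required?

ω_n = 2πf_n = 2π × 3.73 = 23.44 rad/s.
m = k/ω_n² = 7870/23.44² = 7870/549.3 = 14.33 kg.

14.3 kg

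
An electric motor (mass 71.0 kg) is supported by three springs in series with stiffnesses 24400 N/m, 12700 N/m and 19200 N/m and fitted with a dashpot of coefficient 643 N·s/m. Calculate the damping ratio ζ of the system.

0.500

Series springs: 1/k_eq = 1/24400 + 1/12700 + 1/19200 = 0.0001718, so k_eq = 5820 N/m.
ω_n = √(k_eq/m) = √(5820/71.0) = 9.054 rad/s.
Critical damping c_c = 2√(k_eq·m) = 2√(5820 × 71.0) = 1286 N·s/m, so ζ = c/c_c = 643/1286 = 0.5001.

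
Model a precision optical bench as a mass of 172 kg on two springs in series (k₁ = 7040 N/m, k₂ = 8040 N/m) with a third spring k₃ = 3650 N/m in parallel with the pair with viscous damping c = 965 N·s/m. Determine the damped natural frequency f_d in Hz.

0.944 Hz

Series pair: k_s = k₁k₂/(k₁+k₂) = (7040)(8040)/(7040 + 8040) = 3753 N/m. In parallel with k₃: k_eq = 3753 + 3650 = 7403 N/m.
ω_n = √(k_eq/m) = √(7403/172) = 6.561 rad/s.
Critical damping c_c = 2√(k_eq·m) = 2√(7403 × 172) = 2257 N·s/m, so ζ = c/c_c = 965/2257 = 0.4276.
ω_d = ω_n√(1 − ζ²) = 6.561 × √(1 − 0.183) = 5.931 rad/s.
f_d = ω_d/(2π) = 0.9439 Hz.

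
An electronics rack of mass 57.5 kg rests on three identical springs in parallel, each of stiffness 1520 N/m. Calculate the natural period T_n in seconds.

Parallel springs add: k_eq = 3 × 1520 = 4560 N/m.
ω_n = √(k_eq/m) = √(4560/57.5) = √79.30 = 8.905 rad/s.
T_n = 2π/ω_n = 6.283/8.905 = 0.7056 s.

0.706 s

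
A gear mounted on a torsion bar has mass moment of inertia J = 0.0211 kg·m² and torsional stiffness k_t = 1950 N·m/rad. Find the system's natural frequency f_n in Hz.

48.4 Hz

ω_n = √(k_t/J) = √(1950/0.0211) = √92420 = 304.0 rad/s.
f_n = ω_n/(2π) = 304.0/6.283 = 48.38 Hz.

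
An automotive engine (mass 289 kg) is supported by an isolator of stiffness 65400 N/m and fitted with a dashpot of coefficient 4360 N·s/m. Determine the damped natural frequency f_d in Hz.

2.07 Hz

ω_n = √(k/m) = √(65400/289) = 15.04 rad/s.
Critical damping c_c = 2√(k·m) = 2√(65400 × 289) = 8695 N·s/m, so ζ = c/c_c = 4360/8695 = 0.5014.
ω_d = ω_n√(1 − ζ²) = 15.04 × √(1 − 0.251) = 13.02 rad/s.
f_d = ω_d/(2π) = 2.071 Hz.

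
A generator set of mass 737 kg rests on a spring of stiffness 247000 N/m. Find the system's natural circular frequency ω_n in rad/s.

ω_n = √(k/m) = √(247000/737) = √335.1 = 18.31 rad/s.

18.3 rad/s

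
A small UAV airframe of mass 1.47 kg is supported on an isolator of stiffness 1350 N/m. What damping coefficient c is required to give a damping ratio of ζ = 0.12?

10.7 N·s/m

c_c = 2√(k·m) = 2√(1350 × 1.47) = 89.10 N·s/m.
c = ζ·c_c = 0.12 × 89.10 = 10.69 N·s/m.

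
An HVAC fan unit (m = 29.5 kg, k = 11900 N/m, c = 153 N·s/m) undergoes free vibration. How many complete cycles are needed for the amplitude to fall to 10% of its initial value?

3 cycles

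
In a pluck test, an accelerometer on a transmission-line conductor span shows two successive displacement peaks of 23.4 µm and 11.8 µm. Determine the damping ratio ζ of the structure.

0.108

Logarithmic decrement δ = (1/n)·ln(x₀/x_n) = (1/1)·ln(23.4/11.8) = (1/1)·ln(1.983) = 0.6846.
ζ = δ/√(4π² + δ²) = 0.6846/√(39.48 + 0.469) = 0.6846/6.320 = 0.1083.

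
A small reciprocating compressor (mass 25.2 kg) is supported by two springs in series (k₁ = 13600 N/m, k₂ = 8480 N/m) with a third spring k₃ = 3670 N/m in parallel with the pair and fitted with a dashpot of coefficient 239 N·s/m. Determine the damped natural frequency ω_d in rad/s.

18.2 rad/s

Series pair: k_s = k₁k₂/(k₁+k₂) = (13600)(8480)/(13600 + 8480) = 5223 N/m. In parallel with k₃: k_eq = 5223 + 3670 = 8893 N/m.
ω_n = √(k_eq/m) = √(8893/25.2) = 18.79 rad/s.
Critical damping c_c = 2√(k_eq·m) = 2√(8893 × 25.2) = 946.8 N·s/m, so ζ = c/c_c = 239/946.8 = 0.2524.
ω_d = ω_n√(1 − ζ²) = 18.79 × √(1 − 0.0637) = 18.18 rad/s.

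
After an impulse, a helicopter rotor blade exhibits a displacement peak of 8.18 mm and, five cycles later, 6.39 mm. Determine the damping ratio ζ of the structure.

0.00786

Logarithmic decrement δ = (1/n)·ln(x₀/x_n) = (1/5)·ln(8.18/6.39) = (1/5)·ln(1.280) = 0.04939.
ζ = δ/√(4π² + δ²) = 0.04939/√(39.48 + 0.00244) = 0.04939/6.283 = 0.007861.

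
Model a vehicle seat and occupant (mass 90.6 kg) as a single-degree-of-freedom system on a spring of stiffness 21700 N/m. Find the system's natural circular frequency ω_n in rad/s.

ω_n = √(k/m) = √(21700/90.6) = √239.5 = 15.48 rad/s.

15.5 rad/s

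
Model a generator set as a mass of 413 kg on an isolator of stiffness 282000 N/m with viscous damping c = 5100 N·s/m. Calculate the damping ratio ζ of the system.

ω_n = √(k/m) = √(282000/413) = 26.13 rad/s.
Critical damping c_c = 2√(k·m) = 2√(282000 × 413) = 21580 N·s/m, so ζ = c/c_c = 5100/21580 = 0.2363.

0.236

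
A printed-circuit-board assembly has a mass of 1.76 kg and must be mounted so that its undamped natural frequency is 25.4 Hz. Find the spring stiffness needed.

44800 N/m

ω_n = 2πf_n = 2π × 25.4 = 159.6 rad/s.
k = m·ω_n² = 1.76 × 159.6² = 1.76 × 25470 = 44830 N/m.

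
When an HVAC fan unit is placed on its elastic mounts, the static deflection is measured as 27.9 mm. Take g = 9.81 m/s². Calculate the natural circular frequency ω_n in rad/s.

18.8 rad/s

ω_n = √(g/δ_st) = √(9.81/0.0279) = √351.6 = 18.75 rad/s.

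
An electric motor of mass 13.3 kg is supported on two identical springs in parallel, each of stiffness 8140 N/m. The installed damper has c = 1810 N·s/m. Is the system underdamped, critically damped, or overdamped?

overdamped

Parallel springs add: k_eq = 2 × 8140 = 16280 N/m.
c_c = 2√(k_eq·m) = 930.6 N·s/m; ζ = c/c_c = 1810/930.6 = 1.94.
Since ζ > 1 the system is overdamped.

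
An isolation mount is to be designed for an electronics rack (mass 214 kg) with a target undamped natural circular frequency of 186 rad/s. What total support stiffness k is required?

k = m·ω_n² = 214 × 186.0² = 214 × 34600 = 7404000 N/m.

7400000 N/m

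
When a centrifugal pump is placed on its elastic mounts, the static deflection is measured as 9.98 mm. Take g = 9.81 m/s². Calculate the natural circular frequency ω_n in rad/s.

ω_n = √(g/δ_st) = √(9.81/0.00998) = √983.0 = 31.35 rad/s.

31.4 rad/s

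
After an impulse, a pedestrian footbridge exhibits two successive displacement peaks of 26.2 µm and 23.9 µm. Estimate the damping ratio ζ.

Logarithmic decrement δ = (1/n)·ln(x₀/x_n) = (1/1)·ln(26.2/23.9) = (1/1)·ln(1.096) = 0.09188.
ζ = δ/√(4π² + δ²) = 0.09188/√(39.48 + 0.00844) = 0.09188/6.284 = 0.01462.

0.0146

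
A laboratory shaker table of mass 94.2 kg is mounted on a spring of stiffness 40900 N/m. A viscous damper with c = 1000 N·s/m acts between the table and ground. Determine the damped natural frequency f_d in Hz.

3.21 Hz

ω_n = √(k/m) = √(40900/94.2) = 20.84 rad/s.
Critical damping c_c = 2√(k·m) = 2√(40900 × 94.2) = 3926 N·s/m, so ζ = c/c_c = 1000/3926 = 0.2547.
ω_d = ω_n√(1 − ζ²) = 20.84 × √(1 − 0.0649) = 20.15 rad/s.
f_d = ω_d/(2π) = 3.207 Hz.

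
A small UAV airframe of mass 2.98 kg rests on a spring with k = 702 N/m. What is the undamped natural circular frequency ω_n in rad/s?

15.3 rad/s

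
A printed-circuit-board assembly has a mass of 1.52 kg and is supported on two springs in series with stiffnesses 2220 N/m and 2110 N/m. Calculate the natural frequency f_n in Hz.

4.25 Hz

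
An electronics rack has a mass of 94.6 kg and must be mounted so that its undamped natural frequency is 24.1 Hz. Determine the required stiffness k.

ω_n = 2πf_n = 2π × 24.1 = 151.4 rad/s.
k = m·ω_n² = 94.6 × 151.4² = 94.6 × 22930 = 2169000 N/m.

2170000 N/m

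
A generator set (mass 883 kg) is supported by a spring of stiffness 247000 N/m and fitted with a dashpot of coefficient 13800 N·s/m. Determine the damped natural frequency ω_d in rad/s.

ω_n = √(k/m) = √(247000/883) = 16.73 rad/s.
Critical damping c_c = 2√(k·m) = 2√(247000 × 883) = 29540 N·s/m, so ζ = c/c_c = 13800/29540 = 0.4672.
ω_d = ω_n√(1 − ζ²) = 16.73 × √(1 − 0.218) = 14.79 rad/s.

14.8 rad/s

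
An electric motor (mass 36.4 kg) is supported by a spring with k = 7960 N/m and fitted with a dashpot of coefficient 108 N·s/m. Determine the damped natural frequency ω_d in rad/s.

14.7 rad/s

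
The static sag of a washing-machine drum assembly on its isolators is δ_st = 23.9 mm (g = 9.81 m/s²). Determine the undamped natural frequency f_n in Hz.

3.22 Hz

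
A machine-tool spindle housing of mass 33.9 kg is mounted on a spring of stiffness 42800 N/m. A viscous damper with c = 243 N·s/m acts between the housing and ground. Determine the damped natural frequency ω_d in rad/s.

ω_n = √(k/m) = √(42800/33.9) = 35.53 rad/s.
Critical damping c_c = 2√(k·m) = 2√(42800 × 33.9) = 2409 N·s/m, so ζ = c/c_c = 243/2409 = 0.1009.
ω_d = ω_n√(1 − ζ²) = 35.53 × √(1 − 0.0102) = 35.35 rad/s.

35.4 rad/s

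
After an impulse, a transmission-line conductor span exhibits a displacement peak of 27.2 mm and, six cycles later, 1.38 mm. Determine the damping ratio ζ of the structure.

0.0788

Logarithmic decrement δ = (1/n)·ln(x₀/x_n) = (1/6)·ln(27.2/1.38) = (1/6)·ln(19.71) = 0.4969.
ζ = δ/√(4π² + δ²) = 0.4969/√(39.48 + 0.247) = 0.4969/6.303 = 0.07883.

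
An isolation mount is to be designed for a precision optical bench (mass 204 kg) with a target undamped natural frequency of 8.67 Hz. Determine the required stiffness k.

ω_n = 2πf_n = 2π × 8.67 = 54.48 rad/s.
k = m·ω_n² = 204 × 54.48² = 204 × 2968 = 605400 N/m.

605000 N/m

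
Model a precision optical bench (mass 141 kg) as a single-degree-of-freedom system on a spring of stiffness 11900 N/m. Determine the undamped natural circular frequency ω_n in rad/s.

9.19 rad/s

ω_n = √(k/m) = √(11900/141) = √84.40 = 9.187 rad/s.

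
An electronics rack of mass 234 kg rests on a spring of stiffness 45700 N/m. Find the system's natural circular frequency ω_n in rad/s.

14.0 rad/s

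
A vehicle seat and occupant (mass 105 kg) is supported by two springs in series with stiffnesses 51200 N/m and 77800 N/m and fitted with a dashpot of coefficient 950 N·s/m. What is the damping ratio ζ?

0.264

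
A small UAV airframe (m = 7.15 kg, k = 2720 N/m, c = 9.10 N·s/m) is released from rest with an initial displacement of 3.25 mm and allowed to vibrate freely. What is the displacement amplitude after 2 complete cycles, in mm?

2.16 mm

ζ = c/(2√(km)) = 9.10/(2√(2720 × 7.15)) = 9.10/278.9 = 0.03263.
Logarithmic decrement δ = 2πζ/√(1 − ζ²) = 2π × 0.03263/√(1 − 0.00106) = 0.2051.
After n cycles, x_n/x₀ = e^(−nδ), so x_2 = 3.25 × e^(−2 × 0.2051) = 3.25 × 0.6635 = 2.156 mm.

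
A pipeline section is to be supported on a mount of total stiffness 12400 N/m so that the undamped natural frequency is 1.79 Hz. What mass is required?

ω_n = 2πf_n = 2π × 1.79 = 11.25 rad/s.
m = k/ω_n² = 12400/11.25² = 12400/126.5 = 98.03 kg.

98.0 kg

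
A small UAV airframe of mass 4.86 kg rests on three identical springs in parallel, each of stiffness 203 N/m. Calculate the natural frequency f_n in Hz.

1.78 Hz

Parallel springs add: k_eq = 3 × 203 = 609.0 N/m.
ω_n = √(k_eq/m) = √(609.0/4.86) = √125.3 = 11.19 rad/s.
f_n = ω_n/(2π) = 11.19/6.283 = 1.782 Hz.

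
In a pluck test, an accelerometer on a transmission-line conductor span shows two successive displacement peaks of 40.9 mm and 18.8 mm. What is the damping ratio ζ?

0.123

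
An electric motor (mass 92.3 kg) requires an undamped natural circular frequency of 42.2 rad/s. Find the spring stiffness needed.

k = m·ω_n² = 92.3 × 42.20² = 92.3 × 1781 = 164400 N/m.

164000 N/m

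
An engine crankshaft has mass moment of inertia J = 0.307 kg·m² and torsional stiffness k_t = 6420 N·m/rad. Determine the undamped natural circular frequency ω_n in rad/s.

ω_n = √(k_t/J) = √(6420/0.307) = √20910 = 144.6 rad/s.

145 rad/s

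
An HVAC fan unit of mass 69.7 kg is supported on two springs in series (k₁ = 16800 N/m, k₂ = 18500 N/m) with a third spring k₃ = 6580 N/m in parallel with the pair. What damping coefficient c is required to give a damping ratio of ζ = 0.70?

1450 N·s/m

Series pair: k_s = k₁k₂/(k₁+k₂) = (16800)(18500)/(16800 + 18500) = 8805 N/m. In parallel with k₃: k_eq = 8805 + 6580 = 15380 N/m.
c_c = 2√(k_eq·m) = 2√(15380 × 69.7) = 2071 N·s/m.
c = ζ·c_c = 0.70 × 2071 = 1450 N·s/m.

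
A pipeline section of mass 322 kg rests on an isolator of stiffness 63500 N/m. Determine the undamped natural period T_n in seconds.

ω_n = √(k/m) = √(63500/322) = √197.2 = 14.04 rad/s.
T_n = 2π/ω_n = 6.283/14.04 = 0.4474 s.

0.447 s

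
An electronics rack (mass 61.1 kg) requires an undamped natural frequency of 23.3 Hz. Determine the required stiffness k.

ω_n = 2πf_n = 2π × 23.3 = 146.4 rad/s.
k = m·ω_n² = 61.1 × 146.4² = 61.1 × 21430 = 1310000 N/m.

1310000 N/m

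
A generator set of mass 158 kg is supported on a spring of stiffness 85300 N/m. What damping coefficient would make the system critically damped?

7340 N·s/m

c_c = 2√(k·m) = 2√(85300 × 158) = 2 × 3671 = 7342 N·s/m.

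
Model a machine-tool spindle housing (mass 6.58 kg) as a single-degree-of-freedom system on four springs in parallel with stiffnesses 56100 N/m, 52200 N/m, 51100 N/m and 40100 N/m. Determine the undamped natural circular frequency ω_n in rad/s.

174 rad/s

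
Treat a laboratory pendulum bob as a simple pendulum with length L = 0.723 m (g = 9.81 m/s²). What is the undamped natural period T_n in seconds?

For a simple pendulum ω_n = √(g/L) = √(9.81/0.723) = √13.57 = 3.684 rad/s.
T_n = 2π/ω_n = 6.283/3.684 = 1.706 s.

1.71 s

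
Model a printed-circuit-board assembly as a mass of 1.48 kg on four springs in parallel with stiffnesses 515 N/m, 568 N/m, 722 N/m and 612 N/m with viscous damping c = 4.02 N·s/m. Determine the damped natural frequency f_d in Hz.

Parallel springs add: k_eq = 515 + 568 + 722 + 612 = 2417 N/m.
ω_n = √(k_eq/m) = √(2417/1.48) = 40.41 rad/s.
Critical damping c_c = 2√(k_eq·m) = 2√(2417 × 1.48) = 119.6 N·s/m, so ζ = c/c_c = 4.02/119.6 = 0.03361.
ω_d = ω_n√(1 − ζ²) = 40.41 × √(1 − 0.00113) = 40.39 rad/s.
f_d = ω_d/(2π) = 6.428 Hz.

6.43 Hz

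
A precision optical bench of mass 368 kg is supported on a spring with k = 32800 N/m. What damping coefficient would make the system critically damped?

6950 N·s/m

c_c = 2√(k·m) = 2√(32800 × 368) = 2 × 3474 = 6948 N·s/m.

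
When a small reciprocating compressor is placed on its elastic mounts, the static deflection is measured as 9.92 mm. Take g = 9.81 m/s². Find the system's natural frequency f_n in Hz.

ω_n = √(g/δ_st) = √(9.81/0.00992) = √988.9 = 31.45 rad/s.
f_n = ω_n/(2π) = 31.45/6.283 = 5.005 Hz.

5.00 Hz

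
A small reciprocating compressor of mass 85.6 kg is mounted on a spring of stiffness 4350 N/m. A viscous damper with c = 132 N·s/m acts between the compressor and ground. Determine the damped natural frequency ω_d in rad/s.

ω_n = √(k/m) = √(4350/85.6) = 7.129 rad/s.
Critical damping c_c = 2√(k·m) = 2√(4350 × 85.6) = 1220 N·s/m, so ζ = c/c_c = 132/1220 = 0.1082.
ω_d = ω_n√(1 − ζ²) = 7.129 × √(1 − 0.0117) = 7.087 rad/s.

7.09 rad/s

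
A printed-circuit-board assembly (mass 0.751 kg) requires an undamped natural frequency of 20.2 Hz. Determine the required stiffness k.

ω_n = 2πf_n = 2π × 20.2 = 126.9 rad/s.
k = m·ω_n² = 0.751 × 126.9² = 0.751 × 16110 = 12100 N/m.

12100 N/m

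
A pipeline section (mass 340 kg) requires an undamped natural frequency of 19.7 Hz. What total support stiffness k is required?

5210000 N/m

ω_n = 2πf_n = 2π × 19.7 = 123.8 rad/s.
k = m·ω_n² = 340 × 123.8² = 340 × 15320 = 5209000 N/m.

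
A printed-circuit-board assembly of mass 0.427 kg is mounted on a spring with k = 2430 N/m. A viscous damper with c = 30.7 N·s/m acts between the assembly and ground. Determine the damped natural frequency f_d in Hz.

10.6 Hz

ω_n = √(k/m) = √(2430/0.427) = 75.44 rad/s.
Critical damping c_c = 2√(k·m) = 2√(2430 × 0.427) = 64.42 N·s/m, so ζ = c/c_c = 30.7/64.42 = 0.4765.
ω_d = ω_n√(1 − ζ²) = 75.44 × √(1 − 0.227) = 66.32 rad/s.
f_d = ω_d/(2π) = 10.56 Hz.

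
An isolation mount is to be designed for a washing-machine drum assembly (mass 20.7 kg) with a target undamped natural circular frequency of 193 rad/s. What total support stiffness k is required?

k = m·ω_n² = 20.7 × 193.0² = 20.7 × 37250 = 771100 N/m.

771000 N/m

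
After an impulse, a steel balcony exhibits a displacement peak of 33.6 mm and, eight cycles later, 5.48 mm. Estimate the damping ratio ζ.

Logarithmic decrement δ = (1/n)·ln(x₀/x_n) = (1/8)·ln(33.6/5.48) = (1/8)·ln(6.131) = 0.2267.
ζ = δ/√(4π² + δ²) = 0.2267/√(39.48 + 0.0514) = 0.2267/6.287 = 0.03605.

0.0361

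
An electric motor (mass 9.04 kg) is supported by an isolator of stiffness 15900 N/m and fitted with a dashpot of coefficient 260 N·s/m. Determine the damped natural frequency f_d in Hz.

ω_n = √(k/m) = √(15900/9.04) = 41.94 rad/s.
Critical damping c_c = 2√(k·m) = 2√(15900 × 9.04) = 758.3 N·s/m, so ζ = c/c_c = 260/758.3 = 0.3429.
ω_d = ω_n√(1 − ζ²) = 41.94 × √(1 − 0.118) = 39.40 rad/s.
f_d = ω_d/(2π) = 6.270 Hz.

6.27 Hz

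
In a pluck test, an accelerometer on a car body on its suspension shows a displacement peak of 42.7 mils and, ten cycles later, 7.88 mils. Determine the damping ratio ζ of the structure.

Logarithmic decrement δ = (1/n)·ln(x₀/x_n) = (1/10)·ln(42.7/7.88) = (1/10)·ln(5.419) = 0.1690.
ζ = δ/√(4π² + δ²) = 0.1690/√(39.48 + 0.0286) = 0.1690/6.285 = 0.02689.

0.0269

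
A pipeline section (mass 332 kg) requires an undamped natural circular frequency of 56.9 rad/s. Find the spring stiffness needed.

1070000 N/m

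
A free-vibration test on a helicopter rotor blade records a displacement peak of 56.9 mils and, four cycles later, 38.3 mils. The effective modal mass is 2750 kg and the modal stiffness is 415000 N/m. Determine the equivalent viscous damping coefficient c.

Logarithmic decrement δ = (1/n)·ln(x₀/x_n) = (1/4)·ln(56.9/38.3) = (1/4)·ln(1.486) = 0.09896.
ζ = δ/√(4π² + δ²) = 0.09896/√(39.48 + 0.00979) = 0.09896/6.284 = 0.01575.
c = ζ · 2√(km) = 0.01575 × 2√(415000 × 2750) = 0.01575 × 67560 = 1064 N·s/m.

1060 N·s/m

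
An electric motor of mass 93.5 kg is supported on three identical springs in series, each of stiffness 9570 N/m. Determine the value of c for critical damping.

Series springs: 1/k_eq = 3/9570, so k_eq = 9570/3 = 3190 N/m.
c_c = 2√(k_eq·m) = 2√(3190 × 93.5) = 2 × 546.1 = 1092 N·s/m.

1090 N·s/m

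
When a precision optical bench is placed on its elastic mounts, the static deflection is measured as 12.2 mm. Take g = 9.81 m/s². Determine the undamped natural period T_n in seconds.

ω_n = √(g/δ_st) = √(9.81/0.0122) = √804.1 = 28.36 rad/s.
T_n = 2π/ω_n = 6.283/28.36 = 0.2216 s.

0.222 s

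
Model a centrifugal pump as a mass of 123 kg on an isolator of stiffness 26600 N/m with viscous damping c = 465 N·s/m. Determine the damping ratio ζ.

0.129

ω_n = √(k/m) = √(26600/123) = 14.71 rad/s.
Critical damping c_c = 2√(k·m) = 2√(26600 × 123) = 3618 N·s/m, so ζ = c/c_c = 465/3618 = 0.1285.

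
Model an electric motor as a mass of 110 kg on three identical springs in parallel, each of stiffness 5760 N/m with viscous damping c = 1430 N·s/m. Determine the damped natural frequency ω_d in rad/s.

Parallel springs add: k_eq = 3 × 5760 = 17280 N/m.
ω_n = √(k_eq/m) = √(17280/110) = 12.53 rad/s.
Critical damping c_c = 2√(k_eq·m) = 2√(17280 × 110) = 2757 N·s/m, so ζ = c/c_c = 1430/2757 = 0.5186.
ω_d = ω_n√(1 − ζ²) = 12.53 × √(1 − 0.269) = 10.72 rad/s.

10.7 rad/s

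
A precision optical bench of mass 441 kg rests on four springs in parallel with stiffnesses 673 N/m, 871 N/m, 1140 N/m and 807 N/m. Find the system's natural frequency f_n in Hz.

0.448 Hz

Parallel springs add: k_eq = 673 + 871 + 1140 + 807 = 3491 N/m.
ω_n = √(k_eq/m) = √(3491/441) = √7.916 = 2.814 rad/s.
f_n = ω_n/(2π) = 2.814/6.283 = 0.4478 Hz.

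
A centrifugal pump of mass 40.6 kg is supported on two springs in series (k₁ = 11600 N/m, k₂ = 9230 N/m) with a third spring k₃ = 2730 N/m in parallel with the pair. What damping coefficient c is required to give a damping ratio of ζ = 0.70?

Series pair: k_s = k₁k₂/(k₁+k₂) = (11600)(9230)/(11600 + 9230) = 5140 N/m. In parallel with k₃: k_eq = 5140 + 2730 = 7870 N/m.
c_c = 2√(k_eq·m) = 2√(7870 × 40.6) = 1131 N·s/m.
c = ζ·c_c = 0.70 × 1131 = 791.4 N·s/m.

791 N·s/m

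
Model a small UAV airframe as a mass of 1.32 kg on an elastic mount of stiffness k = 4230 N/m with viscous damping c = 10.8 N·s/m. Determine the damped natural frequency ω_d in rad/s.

56.5 rad/s

ω_n = √(k/m) = √(4230/1.32) = 56.61 rad/s.
Critical damping c_c = 2√(k·m) = 2√(4230 × 1.32) = 149.4 N·s/m, so ζ = c/c_c = 10.8/149.4 = 0.07227.
ω_d = ω_n√(1 − ζ²) = 56.61 × √(1 − 0.00522) = 56.46 rad/s.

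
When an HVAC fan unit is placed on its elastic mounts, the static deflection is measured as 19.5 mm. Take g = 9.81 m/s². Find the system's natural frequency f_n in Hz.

3.57 Hz

ω_n = √(g/δ_st) = √(9.81/0.0195) = √503.1 = 22.43 rad/s.
f_n = ω_n/(2π) = 22.43/6.283 = 3.570 Hz.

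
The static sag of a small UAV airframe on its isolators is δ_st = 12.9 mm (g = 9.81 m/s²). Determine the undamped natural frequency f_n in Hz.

4.39 Hz

ω_n = √(g/δ_st) = √(9.81/0.0129) = √760.5 = 27.58 rad/s.
f_n = ω_n/(2π) = 27.58/6.283 = 4.389 Hz.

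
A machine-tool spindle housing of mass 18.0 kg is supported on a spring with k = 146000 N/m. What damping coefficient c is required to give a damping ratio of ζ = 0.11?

357 N·s/m

c_c = 2√(k·m) = 2√(146000 × 18.0) = 3242 N·s/m.
c = ζ·c_c = 0.11 × 3242 = 356.6 N·s/m.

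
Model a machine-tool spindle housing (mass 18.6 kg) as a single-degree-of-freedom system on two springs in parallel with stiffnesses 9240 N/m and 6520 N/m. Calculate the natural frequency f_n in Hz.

4.63 Hz

Parallel springs add: k_eq = 9240 + 6520 = 15760 N/m.
ω_n = √(k_eq/m) = √(15760/18.6) = √847.3 = 29.11 rad/s.
f_n = ω_n/(2π) = 29.11/6.283 = 4.633 Hz.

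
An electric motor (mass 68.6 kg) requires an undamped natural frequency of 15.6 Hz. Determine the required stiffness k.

ω_n = 2πf_n = 2π × 15.6 = 98.02 rad/s.
k = m·ω_n² = 68.6 × 98.02² = 68.6 × 9607 = 659100 N/m.

659000 N/m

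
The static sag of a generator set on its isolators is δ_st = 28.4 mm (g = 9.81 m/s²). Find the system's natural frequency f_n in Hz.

2.96 Hz

ω_n = √(g/δ_st) = √(9.81/0.0284) = √345.4 = 18.59 rad/s.
f_n = ω_n/(2π) = 18.59/6.283 = 2.958 Hz.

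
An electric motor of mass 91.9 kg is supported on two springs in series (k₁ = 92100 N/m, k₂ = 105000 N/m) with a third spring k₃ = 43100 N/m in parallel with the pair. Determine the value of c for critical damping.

5820 N·s/m

Series pair: k_s = k₁k₂/(k₁+k₂) = (92100)(105000)/(92100 + 105000) = 49060 N/m. In parallel with k₃: k_eq = 49060 + 43100 = 92160 N/m.
c_c = 2√(k_eq·m) = 2√(92160 × 91.9) = 2 × 2910 = 5821 N·s/m.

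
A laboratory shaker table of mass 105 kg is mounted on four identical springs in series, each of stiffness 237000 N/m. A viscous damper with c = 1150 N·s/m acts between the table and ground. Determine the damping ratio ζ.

Series springs: 1/k_eq = 4/237000, so k_eq = 237000/4 = 59250 N/m.
ω_n = √(k_eq/m) = √(59250/105) = 23.75 rad/s.
Critical damping c_c = 2√(k_eq·m) = 2√(59250 × 105) = 4988 N·s/m, so ζ = c/c_c = 1150/4988 = 0.2305.

0.231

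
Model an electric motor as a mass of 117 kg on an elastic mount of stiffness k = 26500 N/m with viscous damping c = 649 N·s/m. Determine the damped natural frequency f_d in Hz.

ω_n = √(k/m) = √(26500/117) = 15.05 rad/s.
Critical damping c_c = 2√(k·m) = 2√(26500 × 117) = 3522 N·s/m, so ζ = c/c_c = 649/3522 = 0.1843.
ω_d = ω_n√(1 − ζ²) = 15.05 × √(1 − 0.0340) = 14.79 rad/s.
f_d = ω_d/(2π) = 2.354 Hz.

2.35 Hz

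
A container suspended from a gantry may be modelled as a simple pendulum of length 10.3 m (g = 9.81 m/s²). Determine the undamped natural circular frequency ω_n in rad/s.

0.976 rad/s

For a simple pendulum ω_n = √(g/L) = √(9.81/10.3) = √0.9524 = 0.9759 rad/s.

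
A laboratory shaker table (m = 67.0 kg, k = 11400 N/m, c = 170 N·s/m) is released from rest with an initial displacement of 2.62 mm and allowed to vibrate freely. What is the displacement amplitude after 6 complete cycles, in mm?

ζ = c/(2√(km)) = 170/(2√(11400 × 67.0)) = 170/1748 = 0.09726.
Logarithmic decrement δ = 2πζ/√(1 − ζ²) = 2π × 0.09726/√(1 − 0.00946) = 0.6140.
After n cycles, x_n/x₀ = e^(−nδ), so x_6 = 2.62 × e^(−6 × 0.6140) = 2.62 × 0.02512 = 0.06582 mm.

0.0658 mm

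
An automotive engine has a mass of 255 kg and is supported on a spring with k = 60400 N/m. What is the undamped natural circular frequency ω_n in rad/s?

ω_n = √(k/m) = √(60400/255) = √236.9 = 15.39 rad/s.

15.4 rad/s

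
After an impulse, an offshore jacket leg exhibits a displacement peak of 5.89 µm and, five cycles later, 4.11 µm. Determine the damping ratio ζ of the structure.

0.0115

Logarithmic decrement δ = (1/n)·ln(x₀/x_n) = (1/5)·ln(5.89/4.11) = (1/5)·ln(1.433) = 0.07197.
ζ = δ/√(4π² + δ²) = 0.07197/√(39.48 + 0.00518) = 0.07197/6.284 = 0.01145.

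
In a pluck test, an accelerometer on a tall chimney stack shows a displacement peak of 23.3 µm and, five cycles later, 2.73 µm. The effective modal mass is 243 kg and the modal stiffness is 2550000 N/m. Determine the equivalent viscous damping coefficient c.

3390 N·s/m

Logarithmic decrement δ = (1/n)·ln(x₀/x_n) = (1/5)·ln(23.3/2.73) = (1/5)·ln(8.535) = 0.4288.
ζ = δ/√(4π² + δ²) = 0.4288/√(39.48 + 0.184) = 0.4288/6.298 = 0.06809.
c = ζ · 2√(km) = 0.06809 × 2√(2550000 × 243) = 0.06809 × 49790 = 3390 N·s/m.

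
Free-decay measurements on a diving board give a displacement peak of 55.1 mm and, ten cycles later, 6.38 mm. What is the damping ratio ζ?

0.0343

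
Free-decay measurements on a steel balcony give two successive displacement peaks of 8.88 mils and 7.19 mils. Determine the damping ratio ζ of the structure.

0.0336

Logarithmic decrement δ = (1/n)·ln(x₀/x_n) = (1/1)·ln(8.88/7.19) = (1/1)·ln(1.235) = 0.2111.
ζ = δ/√(4π² + δ²) = 0.2111/√(39.48 + 0.0446) = 0.2111/6.287 = 0.03358.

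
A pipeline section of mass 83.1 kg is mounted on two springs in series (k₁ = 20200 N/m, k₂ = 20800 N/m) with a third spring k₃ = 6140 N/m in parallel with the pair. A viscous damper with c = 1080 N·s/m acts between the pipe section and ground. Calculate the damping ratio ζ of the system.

Series pair: k_s = k₁k₂/(k₁+k₂) = (20200)(20800)/(20200 + 20800) = 10250 N/m. In parallel with k₃: k_eq = 10250 + 6140 = 16390 N/m.
ω_n = √(k_eq/m) = √(16390/83.1) = 14.04 rad/s.
Critical damping c_c = 2√(k_eq·m) = 2√(16390 × 83.1) = 2334 N·s/m, so ζ = c/c_c = 1080/2334 = 0.4627.

0.463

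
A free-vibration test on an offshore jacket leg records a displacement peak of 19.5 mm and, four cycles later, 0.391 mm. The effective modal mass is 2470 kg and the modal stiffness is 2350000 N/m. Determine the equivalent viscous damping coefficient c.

23400 N·s/m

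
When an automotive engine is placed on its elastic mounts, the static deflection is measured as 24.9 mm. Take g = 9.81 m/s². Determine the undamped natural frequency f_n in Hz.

ω_n = √(g/δ_st) = √(9.81/0.0249) = √394.0 = 19.85 rad/s.
f_n = ω_n/(2π) = 19.85/6.283 = 3.159 Hz.

3.16 Hz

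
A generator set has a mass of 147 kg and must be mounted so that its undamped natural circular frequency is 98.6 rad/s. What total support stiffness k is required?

k = m·ω_n² = 147 × 98.60² = 147 × 9722 = 1429000 N/m.

1430000 N/m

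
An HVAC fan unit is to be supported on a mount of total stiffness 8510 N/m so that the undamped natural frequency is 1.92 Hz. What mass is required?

ω_n = 2πf_n = 2π × 1.92 = 12.06 rad/s.
m = k/ω_n² = 8510/12.06² = 8510/145.5 = 58.47 kg.

58.5 kg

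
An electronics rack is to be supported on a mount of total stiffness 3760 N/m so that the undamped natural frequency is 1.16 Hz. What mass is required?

70.8 kg

ω_n = 2πf_n = 2π × 1.16 = 7.288 rad/s.
m = k/ω_n² = 3760/7.288² = 3760/53.12 = 70.78 kg.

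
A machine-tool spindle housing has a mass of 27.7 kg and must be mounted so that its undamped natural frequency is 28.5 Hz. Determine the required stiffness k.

ω_n = 2πf_n = 2π × 28.5 = 179.1 rad/s.
k = m·ω_n² = 27.7 × 179.1² = 27.7 × 32070 = 888200 N/m.

888000 N/m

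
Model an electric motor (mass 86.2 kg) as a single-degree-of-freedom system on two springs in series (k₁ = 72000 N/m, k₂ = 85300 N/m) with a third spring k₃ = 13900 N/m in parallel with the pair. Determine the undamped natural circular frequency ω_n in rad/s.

Series pair: k_s = k₁k₂/(k₁+k₂) = (72000)(85300)/(72000 + 85300) = 39040 N/m. In parallel with k₃: k_eq = 39040 + 13900 = 52940 N/m.
ω_n = √(k_eq/m) = √(52940/86.2) = √614.2 = 24.78 rad/s.

24.8 rad/s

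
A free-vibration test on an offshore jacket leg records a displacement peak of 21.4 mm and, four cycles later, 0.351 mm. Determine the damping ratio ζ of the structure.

0.161

Logarithmic decrement δ = (1/n)·ln(x₀/x_n) = (1/4)·ln(21.4/0.351) = (1/4)·ln(60.97) = 1.028.
ζ = δ/√(4π² + δ²) = 1.028/√(39.48 + 1.06) = 1.028/6.367 = 0.1614.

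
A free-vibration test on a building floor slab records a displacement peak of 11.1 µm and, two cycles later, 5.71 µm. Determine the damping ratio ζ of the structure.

Logarithmic decrement δ = (1/n)·ln(x₀/x_n) = (1/2)·ln(11.1/5.71) = (1/2)·ln(1.944) = 0.3324.
ζ = δ/√(4π² + δ²) = 0.3324/√(39.48 + 0.110) = 0.3324/6.292 = 0.05282.

0.0528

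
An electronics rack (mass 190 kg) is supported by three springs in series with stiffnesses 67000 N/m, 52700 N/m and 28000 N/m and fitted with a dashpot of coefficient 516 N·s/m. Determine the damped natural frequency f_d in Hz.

Series springs: 1/k_eq = 1/67000 + 1/52700 + 1/28000 = 6.961×10^-5, so k_eq = 14360 N/m.
ω_n = √(k_eq/m) = √(14360/190) = 8.695 rad/s.
Critical damping c_c = 2√(k_eq·m) = 2√(14360 × 190) = 3304 N·s/m, so ζ = c/c_c = 516/3304 = 0.1562.
ω_d = ω_n√(1 − ζ²) = 8.695 × √(1 − 0.0244) = 8.588 rad/s.
f_d = ω_d/(2π) = 1.367 Hz.

1.37 Hz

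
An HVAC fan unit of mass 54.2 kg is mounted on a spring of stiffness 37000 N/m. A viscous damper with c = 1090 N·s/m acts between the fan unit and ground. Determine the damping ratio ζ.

ω_n = √(k/m) = √(37000/54.2) = 26.13 rad/s.
Critical damping c_c = 2√(k·m) = 2√(37000 × 54.2) = 2832 N·s/m, so ζ = c/c_c = 1090/2832 = 0.3849.

0.385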